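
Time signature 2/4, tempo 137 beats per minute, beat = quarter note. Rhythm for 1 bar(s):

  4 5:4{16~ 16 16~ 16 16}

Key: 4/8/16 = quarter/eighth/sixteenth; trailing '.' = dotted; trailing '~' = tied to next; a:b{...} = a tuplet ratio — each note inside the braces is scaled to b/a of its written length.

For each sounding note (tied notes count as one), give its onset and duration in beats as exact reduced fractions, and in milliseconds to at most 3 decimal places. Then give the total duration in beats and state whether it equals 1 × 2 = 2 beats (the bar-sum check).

1) 0.0ms=0b +437.956ms=1b
2) 437.956ms=1b +175.182ms=2/5b
3) 613.139ms=7/5b +175.182ms=2/5b
4) 788.321ms=9/5b +87.591ms=1/5b
Σ=2b of 2 (137bpm 2/4) — PASS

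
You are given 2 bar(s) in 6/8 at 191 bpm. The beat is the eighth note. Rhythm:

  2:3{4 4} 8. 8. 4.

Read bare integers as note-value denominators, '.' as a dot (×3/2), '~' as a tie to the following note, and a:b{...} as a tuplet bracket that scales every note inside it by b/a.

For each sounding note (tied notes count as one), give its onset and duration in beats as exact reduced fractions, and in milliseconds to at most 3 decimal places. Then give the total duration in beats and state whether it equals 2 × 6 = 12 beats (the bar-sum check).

1) 0.0ms=0b +942.408ms=3b
2) 942.408ms=3b +942.408ms=3b
3) 1884.817ms=6b +471.204ms=3/2b
4) 2356.021ms=15/2b +471.204ms=3/2b
5) 2827.225ms=9b +942.408ms=3b
Σ=12b of 12 (191bpm 6/8) — PASS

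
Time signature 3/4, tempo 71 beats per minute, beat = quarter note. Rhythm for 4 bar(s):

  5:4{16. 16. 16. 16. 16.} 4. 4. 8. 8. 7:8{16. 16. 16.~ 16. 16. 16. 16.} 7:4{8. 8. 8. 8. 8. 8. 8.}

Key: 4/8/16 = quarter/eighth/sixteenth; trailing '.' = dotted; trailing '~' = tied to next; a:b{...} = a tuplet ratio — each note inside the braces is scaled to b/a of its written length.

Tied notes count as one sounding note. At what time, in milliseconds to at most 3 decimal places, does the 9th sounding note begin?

note 9 onset = 21/4b = 4436.62ms

1. 0.0ms @ 0 + 253.521ms (3/10)
2. 253.521ms @ 3/10 + 253.521ms (3/10)
3. 507.042ms @ 3/5 + 253.521ms (3/10)
4. 760.563ms @ 9/10 + 253.521ms (3/10)
5. 1014.085ms @ 6/5 + 253.521ms (3/10)
6. 1267.606ms @ 3/2 + 1267.606ms (3/2)
7. 2535.211ms @ 3 + 1267.606ms (3/2)
8. 3802.817ms @ 9/2 + 633.803ms (3/4)
9. 4436.62ms @ 21/4 + 633.803ms (3/4)
10. 5070.423ms @ 6 + 362.173ms (3/7)
11. 5432.596ms @ 45/7 + 362.173ms (3/7)
12. 5794.769ms @ 48/7 + 724.346ms (6/7)
13. 6519.115ms @ 54/7 + 362.173ms (3/7)
14. 6881.288ms @ 57/7 + 362.173ms (3/7)
15. 7243.461ms @ 60/7 + 362.173ms (3/7)
16. 7605.634ms @ 9 + 362.173ms (3/7)
17. 7967.807ms @ 66/7 + 362.173ms (3/7)
18. 8329.98ms @ 69/7 + 362.173ms (3/7)
19. 8692.153ms @ 72/7 + 362.173ms (3/7)
20. 9054.326ms @ 75/7 + 362.173ms (3/7)
21. 9416.499ms @ 78/7 + 362.173ms (3/7)
22. 9778.672ms @ 81/7 + 362.173ms (3/7)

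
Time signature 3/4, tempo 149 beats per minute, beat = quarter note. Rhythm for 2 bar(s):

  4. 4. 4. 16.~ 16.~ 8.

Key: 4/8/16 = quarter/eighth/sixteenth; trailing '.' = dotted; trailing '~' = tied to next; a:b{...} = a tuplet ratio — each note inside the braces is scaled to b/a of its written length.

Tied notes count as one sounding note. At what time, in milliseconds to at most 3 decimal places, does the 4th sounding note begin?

1. 0.0ms @ 0 + 604.027ms (3/2)
2. 604.027ms @ 3/2 + 604.027ms (3/2)
3. 1208.054ms @ 3 + 604.027ms (3/2)
4. 1812.081ms @ 9/2 + 604.027ms (3/2)

note 4 onset = 9/2b = 1812.081ms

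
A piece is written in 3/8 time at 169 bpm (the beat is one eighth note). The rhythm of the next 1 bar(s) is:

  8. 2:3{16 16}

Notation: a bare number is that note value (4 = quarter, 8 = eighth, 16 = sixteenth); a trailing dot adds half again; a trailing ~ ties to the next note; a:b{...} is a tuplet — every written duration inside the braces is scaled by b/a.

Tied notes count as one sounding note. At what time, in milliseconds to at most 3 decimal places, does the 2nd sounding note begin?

note 2 onset = 3/2b = 532.544ms

1. 0.0ms @ 0 + 532.544ms (3/2)
2. 532.544ms @ 3/2 + 266.272ms (3/4)
3. 798.817ms @ 9/4 + 266.272ms (3/4)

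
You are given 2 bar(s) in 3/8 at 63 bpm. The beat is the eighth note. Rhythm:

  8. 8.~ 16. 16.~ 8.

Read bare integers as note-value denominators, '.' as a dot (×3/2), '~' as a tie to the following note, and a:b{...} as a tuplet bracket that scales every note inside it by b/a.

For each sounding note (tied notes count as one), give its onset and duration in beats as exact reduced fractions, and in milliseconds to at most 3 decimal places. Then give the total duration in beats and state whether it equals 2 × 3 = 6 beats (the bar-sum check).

1) 0.0ms=0b +1428.571ms=3/2b
2) 1428.571ms=3/2b +2142.857ms=9/4b
3) 3571.429ms=15/4b +2142.857ms=9/4b
Σ=6b of 6 (63bpm 3/8) — PASS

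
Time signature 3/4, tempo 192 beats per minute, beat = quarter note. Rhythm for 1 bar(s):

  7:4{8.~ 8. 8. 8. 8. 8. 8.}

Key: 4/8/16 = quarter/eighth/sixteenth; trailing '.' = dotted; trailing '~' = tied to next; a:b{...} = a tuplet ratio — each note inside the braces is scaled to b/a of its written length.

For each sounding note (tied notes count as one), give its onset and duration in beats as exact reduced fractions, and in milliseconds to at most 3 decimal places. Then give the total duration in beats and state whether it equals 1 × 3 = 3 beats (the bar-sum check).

1) 0.0ms=0b +267.857ms=6/7b
2) 267.857ms=6/7b +133.929ms=3/7b
3) 401.786ms=9/7b +133.929ms=3/7b
4) 535.714ms=12/7b +133.929ms=3/7b
5) 669.643ms=15/7b +133.929ms=3/7b
6) 803.571ms=18/7b +133.929ms=3/7b
Σ=3b of 3 (192bpm 3/4) — PASS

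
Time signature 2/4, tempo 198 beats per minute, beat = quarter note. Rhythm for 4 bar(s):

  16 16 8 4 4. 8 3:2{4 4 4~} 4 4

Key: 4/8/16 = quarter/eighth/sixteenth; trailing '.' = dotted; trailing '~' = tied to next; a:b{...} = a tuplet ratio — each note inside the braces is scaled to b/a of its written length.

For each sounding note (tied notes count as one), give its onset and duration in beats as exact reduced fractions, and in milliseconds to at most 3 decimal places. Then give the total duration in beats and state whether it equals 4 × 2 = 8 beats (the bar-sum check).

1) 0.0ms=0b +75.758ms=1/4b
2) 75.758ms=1/4b +75.758ms=1/4b
3) 151.515ms=1/2b +151.515ms=1/2b
4) 303.03ms=1b +303.03ms=1b
5) 606.061ms=2b +454.545ms=3/2b
6) 1060.606ms=7/2b +151.515ms=1/2b
7) 1212.121ms=4b +202.02ms=2/3b
8) 1414.141ms=14/3b +202.02ms=2/3b
9) 1616.162ms=16/3b +505.051ms=5/3b
10) 2121.212ms=7b +303.03ms=1b
Σ=8b of 8 (198bpm 2/4) — PASS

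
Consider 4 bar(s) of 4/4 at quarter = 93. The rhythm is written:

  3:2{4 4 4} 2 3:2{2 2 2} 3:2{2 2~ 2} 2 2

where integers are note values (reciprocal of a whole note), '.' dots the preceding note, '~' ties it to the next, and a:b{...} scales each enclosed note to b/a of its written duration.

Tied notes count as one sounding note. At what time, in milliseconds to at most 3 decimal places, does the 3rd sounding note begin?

1. 0.0ms @ 0 + 430.108ms (2/3)
2. 430.108ms @ 2/3 + 430.108ms (2/3)
3. 860.215ms @ 4/3 + 430.108ms (2/3)
4. 1290.323ms @ 2 + 1290.323ms (2)
5. 2580.645ms @ 4 + 860.215ms (4/3)
6. 3440.86ms @ 16/3 + 860.215ms (4/3)
7. 4301.075ms @ 20/3 + 860.215ms (4/3)
8. 5161.29ms @ 8 + 860.215ms (4/3)
9. 6021.505ms @ 28/3 + 1720.43ms (8/3)
10. 7741.935ms @ 12 + 1290.323ms (2)
11. 9032.258ms @ 14 + 1290.323ms (2)

note 3 onset = 4/3b = 860.215ms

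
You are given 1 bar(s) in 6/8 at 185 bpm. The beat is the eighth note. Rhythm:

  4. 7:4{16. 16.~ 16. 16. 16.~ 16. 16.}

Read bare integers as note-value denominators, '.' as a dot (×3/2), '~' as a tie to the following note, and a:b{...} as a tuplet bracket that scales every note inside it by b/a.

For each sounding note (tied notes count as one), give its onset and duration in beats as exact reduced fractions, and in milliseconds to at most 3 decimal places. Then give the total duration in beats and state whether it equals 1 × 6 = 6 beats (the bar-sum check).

1) 0.0ms=0b +972.973ms=3b
2) 972.973ms=3b +138.996ms=3/7b
3) 1111.969ms=24/7b +277.992ms=6/7b
4) 1389.961ms=30/7b +138.996ms=3/7b
5) 1528.958ms=33/7b +277.992ms=6/7b
6) 1806.95ms=39/7b +138.996ms=3/7b
Σ=6b of 6 (185bpm 6/8) — PASS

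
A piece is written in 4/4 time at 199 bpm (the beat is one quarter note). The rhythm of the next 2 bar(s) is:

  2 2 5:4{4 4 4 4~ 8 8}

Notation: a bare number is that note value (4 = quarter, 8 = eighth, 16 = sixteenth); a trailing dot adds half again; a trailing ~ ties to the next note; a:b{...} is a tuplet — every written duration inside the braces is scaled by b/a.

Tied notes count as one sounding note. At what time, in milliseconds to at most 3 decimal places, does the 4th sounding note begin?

note 4 onset = 24/5b = 1447.236ms

1. 0.0ms @ 0 + 603.015ms (2)
2. 603.015ms @ 2 + 603.015ms (2)
3. 1206.03ms @ 4 + 241.206ms (4/5)
4. 1447.236ms @ 24/5 + 241.206ms (4/5)
5. 1688.442ms @ 28/5 + 241.206ms (4/5)
6. 1929.648ms @ 32/5 + 361.809ms (6/5)
7. 2291.457ms @ 38/5 + 120.603ms (2/5)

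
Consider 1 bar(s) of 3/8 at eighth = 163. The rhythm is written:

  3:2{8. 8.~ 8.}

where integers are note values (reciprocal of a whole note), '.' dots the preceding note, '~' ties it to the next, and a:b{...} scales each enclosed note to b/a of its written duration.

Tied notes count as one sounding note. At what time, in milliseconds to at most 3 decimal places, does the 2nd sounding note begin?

note 2 onset = 1b = 368.098ms

1. 0.0ms @ 0 + 368.098ms (1)
2. 368.098ms @ 1 + 736.196ms (2)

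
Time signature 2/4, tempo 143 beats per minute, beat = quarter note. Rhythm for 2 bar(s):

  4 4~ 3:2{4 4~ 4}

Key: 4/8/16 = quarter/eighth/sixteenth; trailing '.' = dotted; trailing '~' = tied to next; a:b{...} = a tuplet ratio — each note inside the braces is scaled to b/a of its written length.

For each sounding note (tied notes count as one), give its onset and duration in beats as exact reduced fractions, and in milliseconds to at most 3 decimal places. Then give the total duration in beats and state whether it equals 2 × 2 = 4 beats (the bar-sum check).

1) 0.0ms=0b +419.58ms=1b
2) 419.58ms=1b +699.301ms=5/3b
3) 1118.881ms=8/3b +559.441ms=4/3b
Σ=4b of 4 (143bpm 2/4) — PASS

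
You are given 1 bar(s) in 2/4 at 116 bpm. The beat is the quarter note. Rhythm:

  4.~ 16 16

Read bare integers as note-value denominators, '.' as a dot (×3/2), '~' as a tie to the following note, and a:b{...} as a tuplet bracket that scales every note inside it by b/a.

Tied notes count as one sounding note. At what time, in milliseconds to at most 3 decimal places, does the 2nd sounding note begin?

1. 0.0ms @ 0 + 905.172ms (7/4)
2. 905.172ms @ 7/4 + 129.31ms (1/4)

note 2 onset = 7/4b = 905.172ms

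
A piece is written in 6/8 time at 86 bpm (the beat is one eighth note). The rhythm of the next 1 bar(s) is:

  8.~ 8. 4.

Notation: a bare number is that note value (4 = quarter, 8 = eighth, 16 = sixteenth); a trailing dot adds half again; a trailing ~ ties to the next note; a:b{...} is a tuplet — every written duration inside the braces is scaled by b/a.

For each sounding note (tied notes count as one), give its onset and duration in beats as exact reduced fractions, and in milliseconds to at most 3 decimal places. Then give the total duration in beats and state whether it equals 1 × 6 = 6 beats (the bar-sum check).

1) 0.0ms=0b +2093.023ms=3b
2) 2093.023ms=3b +2093.023ms=3b
Σ=6b of 6 (86bpm 6/8) — PASS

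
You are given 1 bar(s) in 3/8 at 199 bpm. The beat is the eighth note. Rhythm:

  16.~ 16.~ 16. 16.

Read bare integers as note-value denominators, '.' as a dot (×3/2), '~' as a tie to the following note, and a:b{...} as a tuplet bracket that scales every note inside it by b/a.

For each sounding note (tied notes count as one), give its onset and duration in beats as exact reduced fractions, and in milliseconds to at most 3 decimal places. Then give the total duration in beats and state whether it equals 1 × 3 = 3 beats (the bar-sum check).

1) 0.0ms=0b +678.392ms=9/4b
2) 678.392ms=9/4b +226.131ms=3/4b
Σ=3b of 3 (199bpm 3/8) — PASS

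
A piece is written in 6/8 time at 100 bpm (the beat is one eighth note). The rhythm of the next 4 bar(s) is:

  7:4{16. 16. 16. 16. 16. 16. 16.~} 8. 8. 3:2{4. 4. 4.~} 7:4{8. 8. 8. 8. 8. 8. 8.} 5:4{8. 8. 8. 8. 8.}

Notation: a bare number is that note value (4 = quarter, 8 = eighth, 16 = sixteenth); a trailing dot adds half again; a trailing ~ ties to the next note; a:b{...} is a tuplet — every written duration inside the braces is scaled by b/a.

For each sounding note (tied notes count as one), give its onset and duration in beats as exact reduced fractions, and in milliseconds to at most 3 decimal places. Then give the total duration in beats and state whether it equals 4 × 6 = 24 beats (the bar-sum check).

1) 0.0ms=0b +257.143ms=3/7b
2) 257.143ms=3/7b +257.143ms=3/7b
3) 514.286ms=6/7b +257.143ms=3/7b
4) 771.429ms=9/7b +257.143ms=3/7b
5) 1028.571ms=12/7b +257.143ms=3/7b
6) 1285.714ms=15/7b +257.143ms=3/7b
7) 1542.857ms=18/7b +1157.143ms=27/14b
8) 2700.0ms=9/2b +900.0ms=3/2b
9) 3600.0ms=6b +1200.0ms=2b
10) 4800.0ms=8b +1200.0ms=2b
11) 6000.0ms=10b +1714.286ms=20/7b
12) 7714.286ms=90/7b +514.286ms=6/7b
13) 8228.571ms=96/7b +514.286ms=6/7b
14) 8742.857ms=102/7b +514.286ms=6/7b
15) 9257.143ms=108/7b +514.286ms=6/7b
16) 9771.429ms=114/7b +514.286ms=6/7b
17) 10285.714ms=120/7b +514.286ms=6/7b
18) 10800.0ms=18b +720.0ms=6/5b
19) 11520.0ms=96/5b +720.0ms=6/5b
20) 12240.0ms=102/5b +720.0ms=6/5b
21) 12960.0ms=108/5b +720.0ms=6/5b
22) 13680.0ms=114/5b +720.0ms=6/5b
Σ=24b of 24 (100bpm 6/8) — PASS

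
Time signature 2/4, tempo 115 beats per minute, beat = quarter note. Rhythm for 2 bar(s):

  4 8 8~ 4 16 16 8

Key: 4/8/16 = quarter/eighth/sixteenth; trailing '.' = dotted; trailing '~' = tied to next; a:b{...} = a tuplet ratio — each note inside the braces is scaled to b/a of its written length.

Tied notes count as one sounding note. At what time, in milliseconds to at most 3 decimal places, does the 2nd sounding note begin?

1. 0.0ms @ 0 + 521.739ms (1)
2. 521.739ms @ 1 + 260.87ms (1/2)
3. 782.609ms @ 3/2 + 782.609ms (3/2)
4. 1565.217ms @ 3 + 130.435ms (1/4)
5. 1695.652ms @ 13/4 + 130.435ms (1/4)
6. 1826.087ms @ 7/2 + 260.87ms (1/2)

note 2 onset = 1b = 521.739ms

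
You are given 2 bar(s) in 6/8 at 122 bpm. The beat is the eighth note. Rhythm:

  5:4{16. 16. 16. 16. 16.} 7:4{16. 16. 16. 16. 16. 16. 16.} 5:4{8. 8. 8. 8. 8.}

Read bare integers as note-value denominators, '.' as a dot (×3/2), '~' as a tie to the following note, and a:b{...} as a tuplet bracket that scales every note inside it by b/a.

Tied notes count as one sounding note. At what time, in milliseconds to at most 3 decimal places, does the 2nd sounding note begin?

note 2 onset = 3/5b = 295.082ms

1. 0.0ms @ 0 + 295.082ms (3/5)
2. 295.082ms @ 3/5 + 295.082ms (3/5)
3. 590.164ms @ 6/5 + 295.082ms (3/5)
4. 885.246ms @ 9/5 + 295.082ms (3/5)
5. 1180.328ms @ 12/5 + 295.082ms (3/5)
6. 1475.41ms @ 3 + 210.773ms (3/7)
7. 1686.183ms @ 24/7 + 210.773ms (3/7)
8. 1896.956ms @ 27/7 + 210.773ms (3/7)
9. 2107.728ms @ 30/7 + 210.773ms (3/7)
10. 2318.501ms @ 33/7 + 210.773ms (3/7)
11. 2529.274ms @ 36/7 + 210.773ms (3/7)
12. 2740.047ms @ 39/7 + 210.773ms (3/7)
13. 2950.82ms @ 6 + 590.164ms (6/5)
14. 3540.984ms @ 36/5 + 590.164ms (6/5)
15. 4131.148ms @ 42/5 + 590.164ms (6/5)
16. 4721.311ms @ 48/5 + 590.164ms (6/5)
17. 5311.475ms @ 54/5 + 590.164ms (6/5)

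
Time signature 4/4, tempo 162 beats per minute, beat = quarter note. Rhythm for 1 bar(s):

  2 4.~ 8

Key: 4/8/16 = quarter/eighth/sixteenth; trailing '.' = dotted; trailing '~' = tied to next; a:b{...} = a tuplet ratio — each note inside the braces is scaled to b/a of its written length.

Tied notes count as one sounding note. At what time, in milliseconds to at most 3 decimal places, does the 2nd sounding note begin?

1. 0.0ms @ 0 + 740.741ms (2)
2. 740.741ms @ 2 + 740.741ms (2)

note 2 onset = 2b = 740.741ms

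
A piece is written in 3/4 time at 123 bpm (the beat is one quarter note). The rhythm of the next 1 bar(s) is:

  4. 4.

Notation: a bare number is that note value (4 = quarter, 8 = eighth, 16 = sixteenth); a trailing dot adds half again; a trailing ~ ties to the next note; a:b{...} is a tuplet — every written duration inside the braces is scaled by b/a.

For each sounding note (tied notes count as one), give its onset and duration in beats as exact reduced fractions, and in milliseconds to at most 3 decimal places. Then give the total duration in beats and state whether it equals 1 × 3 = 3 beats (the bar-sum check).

1) 0.0ms=0b +731.707ms=3/2b
2) 731.707ms=3/2b +731.707ms=3/2b
Σ=3b of 3 (123bpm 3/4) — PASS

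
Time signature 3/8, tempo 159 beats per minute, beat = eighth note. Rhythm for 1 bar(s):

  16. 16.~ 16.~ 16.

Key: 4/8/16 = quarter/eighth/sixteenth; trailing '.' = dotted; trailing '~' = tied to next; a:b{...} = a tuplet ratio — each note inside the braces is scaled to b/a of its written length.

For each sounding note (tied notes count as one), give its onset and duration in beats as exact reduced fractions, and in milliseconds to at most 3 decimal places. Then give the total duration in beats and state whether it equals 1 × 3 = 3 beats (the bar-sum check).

1) 0.0ms=0b +283.019ms=3/4b
2) 283.019ms=3/4b +849.057ms=9/4b
Σ=3b of 3 (159bpm 3/8) — PASS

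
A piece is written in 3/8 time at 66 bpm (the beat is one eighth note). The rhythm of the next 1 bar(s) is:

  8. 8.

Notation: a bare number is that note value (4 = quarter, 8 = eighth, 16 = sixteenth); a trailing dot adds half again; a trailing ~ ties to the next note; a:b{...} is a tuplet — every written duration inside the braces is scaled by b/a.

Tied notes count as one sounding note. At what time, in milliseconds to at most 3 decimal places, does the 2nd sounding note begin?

1. 0.0ms @ 0 + 1363.636ms (3/2)
2. 1363.636ms @ 3/2 + 1363.636ms (3/2)

note 2 onset = 3/2b = 1363.636ms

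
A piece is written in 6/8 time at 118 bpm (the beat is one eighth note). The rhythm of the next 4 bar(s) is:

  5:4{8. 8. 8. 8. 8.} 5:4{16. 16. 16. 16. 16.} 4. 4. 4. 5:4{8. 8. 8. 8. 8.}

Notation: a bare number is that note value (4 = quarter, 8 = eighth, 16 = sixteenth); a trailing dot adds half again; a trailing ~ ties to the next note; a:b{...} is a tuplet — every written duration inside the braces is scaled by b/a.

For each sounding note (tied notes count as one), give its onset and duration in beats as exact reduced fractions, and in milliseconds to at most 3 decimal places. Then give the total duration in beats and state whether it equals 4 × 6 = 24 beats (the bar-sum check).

1) 0.0ms=0b +610.169ms=6/5b
2) 610.169ms=6/5b +610.169ms=6/5b
3) 1220.339ms=12/5b +610.169ms=6/5b
4) 1830.508ms=18/5b +610.169ms=6/5b
5) 2440.678ms=24/5b +610.169ms=6/5b
6) 3050.847ms=6b +305.085ms=3/5b
7) 3355.932ms=33/5b +305.085ms=3/5b
8) 3661.017ms=36/5b +305.085ms=3/5b
9) 3966.102ms=39/5b +305.085ms=3/5b
10) 4271.186ms=42/5b +305.085ms=3/5b
11) 4576.271ms=9b +1525.424ms=3b
12) 6101.695ms=12b +1525.424ms=3b
13) 7627.119ms=15b +1525.424ms=3b
14) 9152.542ms=18b +610.169ms=6/5b
15) 9762.712ms=96/5b +610.169ms=6/5b
16) 10372.881ms=102/5b +610.169ms=6/5b
17) 10983.051ms=108/5b +610.169ms=6/5b
18) 11593.22ms=114/5b +610.169ms=6/5b
Σ=24b of 24 (118bpm 6/8) — PASS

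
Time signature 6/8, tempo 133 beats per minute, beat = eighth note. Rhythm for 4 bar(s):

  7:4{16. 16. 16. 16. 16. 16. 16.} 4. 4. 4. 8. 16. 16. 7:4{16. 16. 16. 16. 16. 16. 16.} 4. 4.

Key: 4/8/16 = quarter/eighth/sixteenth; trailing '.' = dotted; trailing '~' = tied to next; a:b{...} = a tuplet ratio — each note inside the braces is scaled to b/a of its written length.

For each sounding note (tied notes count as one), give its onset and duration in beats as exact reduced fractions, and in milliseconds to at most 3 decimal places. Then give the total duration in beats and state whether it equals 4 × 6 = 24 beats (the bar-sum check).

1) 0.0ms=0b +193.34ms=3/7b
2) 193.34ms=3/7b +193.34ms=3/7b
3) 386.681ms=6/7b +193.34ms=3/7b
4) 580.021ms=9/7b +193.34ms=3/7b
5) 773.362ms=12/7b +193.34ms=3/7b
6) 966.702ms=15/7b +193.34ms=3/7b
7) 1160.043ms=18/7b +193.34ms=3/7b
8) 1353.383ms=3b +1353.383ms=3b
9) 2706.767ms=6b +1353.383ms=3b
10) 4060.15ms=9b +1353.383ms=3b
11) 5413.534ms=12b +676.692ms=3/2b
12) 6090.226ms=27/2b +338.346ms=3/4b
13) 6428.571ms=57/4b +338.346ms=3/4b
14) 6766.917ms=15b +193.34ms=3/7b
15) 6960.258ms=108/7b +193.34ms=3/7b
16) 7153.598ms=111/7b +193.34ms=3/7b
17) 7346.939ms=114/7b +193.34ms=3/7b
18) 7540.279ms=117/7b +193.34ms=3/7b
19) 7733.62ms=120/7b +193.34ms=3/7b
20) 7926.96ms=123/7b +193.34ms=3/7b
21) 8120.301ms=18b +1353.383ms=3b
22) 9473.684ms=21b +1353.383ms=3b
Σ=24b of 24 (133bpm 6/8) — PASS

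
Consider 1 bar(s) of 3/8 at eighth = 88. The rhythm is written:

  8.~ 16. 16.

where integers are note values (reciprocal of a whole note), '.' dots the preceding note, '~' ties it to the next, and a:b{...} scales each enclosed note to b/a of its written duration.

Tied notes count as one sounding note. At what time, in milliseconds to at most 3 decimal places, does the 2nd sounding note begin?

note 2 onset = 9/4b = 1534.091ms

1. 0.0ms @ 0 + 1534.091ms (9/4)
2. 1534.091ms @ 9/4 + 511.364ms (3/4)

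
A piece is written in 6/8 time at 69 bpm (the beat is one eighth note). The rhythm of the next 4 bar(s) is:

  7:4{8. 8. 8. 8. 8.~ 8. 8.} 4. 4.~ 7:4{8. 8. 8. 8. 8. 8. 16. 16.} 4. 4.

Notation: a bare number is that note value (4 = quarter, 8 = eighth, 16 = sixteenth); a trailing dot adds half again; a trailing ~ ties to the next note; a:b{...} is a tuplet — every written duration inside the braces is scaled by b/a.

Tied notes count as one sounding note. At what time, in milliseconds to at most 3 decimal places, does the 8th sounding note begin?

note 8 onset = 9b = 7826.087ms

1. 0.0ms @ 0 + 745.342ms (6/7)
2. 745.342ms @ 6/7 + 745.342ms (6/7)
3. 1490.683ms @ 12/7 + 745.342ms (6/7)
4. 2236.025ms @ 18/7 + 745.342ms (6/7)
5. 2981.366ms @ 24/7 + 1490.683ms (12/7)
6. 4472.05ms @ 36/7 + 745.342ms (6/7)
7. 5217.391ms @ 6 + 2608.696ms (3)
8. 7826.087ms @ 9 + 3354.037ms (27/7)
9. 11180.124ms @ 90/7 + 745.342ms (6/7)
10. 11925.466ms @ 96/7 + 745.342ms (6/7)
11. 12670.807ms @ 102/7 + 745.342ms (6/7)
12. 13416.149ms @ 108/7 + 745.342ms (6/7)
13. 14161.491ms @ 114/7 + 745.342ms (6/7)
14. 14906.832ms @ 120/7 + 372.671ms (3/7)
15. 15279.503ms @ 123/7 + 372.671ms (3/7)
16. 15652.174ms @ 18 + 2608.696ms (3)
17. 18260.87ms @ 21 + 2608.696ms (3)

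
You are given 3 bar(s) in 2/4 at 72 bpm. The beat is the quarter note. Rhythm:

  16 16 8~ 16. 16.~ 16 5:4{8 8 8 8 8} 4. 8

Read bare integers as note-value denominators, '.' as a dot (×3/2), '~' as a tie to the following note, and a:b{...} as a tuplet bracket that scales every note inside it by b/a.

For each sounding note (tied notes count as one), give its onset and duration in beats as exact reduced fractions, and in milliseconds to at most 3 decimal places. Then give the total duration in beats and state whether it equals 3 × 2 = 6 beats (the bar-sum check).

1) 0.0ms=0b +208.333ms=1/4b
2) 208.333ms=1/4b +208.333ms=1/4b
3) 416.667ms=1/2b +729.167ms=7/8b
4) 1145.833ms=11/8b +520.833ms=5/8b
5) 1666.667ms=2b +333.333ms=2/5b
6) 2000.0ms=12/5b +333.333ms=2/5b
7) 2333.333ms=14/5b +333.333ms=2/5b
8) 2666.667ms=16/5b +333.333ms=2/5b
9) 3000.0ms=18/5b +333.333ms=2/5b
10) 3333.333ms=4b +1250.0ms=3/2b
11) 4583.333ms=11/2b +416.667ms=1/2b
Σ=6b of 6 (72bpm 2/4) — PASS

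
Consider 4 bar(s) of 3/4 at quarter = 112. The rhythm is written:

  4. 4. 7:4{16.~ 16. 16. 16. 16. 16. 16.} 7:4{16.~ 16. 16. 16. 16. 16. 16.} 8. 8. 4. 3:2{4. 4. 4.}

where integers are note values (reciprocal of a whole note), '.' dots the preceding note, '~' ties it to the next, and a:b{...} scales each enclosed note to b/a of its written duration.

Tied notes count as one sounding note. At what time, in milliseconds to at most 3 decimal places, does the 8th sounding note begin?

1. 0.0ms @ 0 + 803.571ms (3/2)
2. 803.571ms @ 3/2 + 803.571ms (3/2)
3. 1607.143ms @ 3 + 229.592ms (3/7)
4. 1836.735ms @ 24/7 + 114.796ms (3/14)
5. 1951.531ms @ 51/14 + 114.796ms (3/14)
6. 2066.327ms @ 27/7 + 114.796ms (3/14)
7. 2181.122ms @ 57/14 + 114.796ms (3/14)
8. 2295.918ms @ 30/7 + 114.796ms (3/14)
9. 2410.714ms @ 9/2 + 229.592ms (3/7)
10. 2640.306ms @ 69/14 + 114.796ms (3/14)
11. 2755.102ms @ 36/7 + 114.796ms (3/14)
12. 2869.898ms @ 75/14 + 114.796ms (3/14)
13. 2984.694ms @ 39/7 + 114.796ms (3/14)
14. 3099.49ms @ 81/14 + 114.796ms (3/14)
15. 3214.286ms @ 6 + 401.786ms (3/4)
16. 3616.071ms @ 27/4 + 401.786ms (3/4)
17. 4017.857ms @ 15/2 + 803.571ms (3/2)
18. 4821.429ms @ 9 + 535.714ms (1)
19. 5357.143ms @ 10 + 535.714ms (1)
20. 5892.857ms @ 11 + 535.714ms (1)

note 8 onset = 30/7b = 2295.918ms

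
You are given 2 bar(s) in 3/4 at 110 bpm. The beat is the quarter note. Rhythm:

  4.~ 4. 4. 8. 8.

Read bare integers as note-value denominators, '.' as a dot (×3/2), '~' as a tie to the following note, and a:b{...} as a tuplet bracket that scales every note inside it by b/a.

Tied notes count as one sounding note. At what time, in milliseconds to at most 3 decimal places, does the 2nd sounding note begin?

1. 0.0ms @ 0 + 1636.364ms (3)
2. 1636.364ms @ 3 + 818.182ms (3/2)
3. 2454.545ms @ 9/2 + 409.091ms (3/4)
4. 2863.636ms @ 21/4 + 409.091ms (3/4)

note 2 onset = 3b = 1636.364ms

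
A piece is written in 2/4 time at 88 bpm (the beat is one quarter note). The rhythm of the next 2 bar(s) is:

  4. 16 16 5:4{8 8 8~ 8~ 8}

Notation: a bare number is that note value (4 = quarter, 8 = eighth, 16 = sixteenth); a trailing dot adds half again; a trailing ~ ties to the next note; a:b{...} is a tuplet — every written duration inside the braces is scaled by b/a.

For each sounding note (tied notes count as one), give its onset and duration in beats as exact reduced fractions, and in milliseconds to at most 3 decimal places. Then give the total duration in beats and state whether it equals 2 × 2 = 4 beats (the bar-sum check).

1) 0.0ms=0b +1022.727ms=3/2b
2) 1022.727ms=3/2b +170.455ms=1/4b
3) 1193.182ms=7/4b +170.455ms=1/4b
4) 1363.636ms=2b +272.727ms=2/5b
5) 1636.364ms=12/5b +272.727ms=2/5b
6) 1909.091ms=14/5b +818.182ms=6/5b
Σ=4b of 4 (88bpm 2/4) — PASS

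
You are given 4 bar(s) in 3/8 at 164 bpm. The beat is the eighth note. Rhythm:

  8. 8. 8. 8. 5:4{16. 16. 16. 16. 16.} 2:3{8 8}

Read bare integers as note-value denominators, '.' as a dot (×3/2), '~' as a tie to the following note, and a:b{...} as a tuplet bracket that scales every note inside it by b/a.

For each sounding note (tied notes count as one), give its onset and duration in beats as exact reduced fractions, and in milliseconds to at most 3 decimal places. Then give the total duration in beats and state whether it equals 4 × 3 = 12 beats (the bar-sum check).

1) 0.0ms=0b +548.78ms=3/2b
2) 548.78ms=3/2b +548.78ms=3/2b
3) 1097.561ms=3b +548.78ms=3/2b
4) 1646.341ms=9/2b +548.78ms=3/2b
5) 2195.122ms=6b +219.512ms=3/5b
6) 2414.634ms=33/5b +219.512ms=3/5b
7) 2634.146ms=36/5b +219.512ms=3/5b
8) 2853.659ms=39/5b +219.512ms=3/5b
9) 3073.171ms=42/5b +219.512ms=3/5b
10) 3292.683ms=9b +548.78ms=3/2b
11) 3841.463ms=21/2b +548.78ms=3/2b
Σ=12b of 12 (164bpm 3/8) — PASS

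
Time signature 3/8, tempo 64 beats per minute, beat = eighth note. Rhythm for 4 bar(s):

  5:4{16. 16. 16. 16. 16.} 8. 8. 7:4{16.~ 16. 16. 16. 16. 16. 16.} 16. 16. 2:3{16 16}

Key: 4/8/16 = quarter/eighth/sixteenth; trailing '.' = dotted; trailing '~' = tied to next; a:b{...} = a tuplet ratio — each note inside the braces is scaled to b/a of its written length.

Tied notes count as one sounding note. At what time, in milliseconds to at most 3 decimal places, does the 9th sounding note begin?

1. 0.0ms @ 0 + 562.5ms (3/5)
2. 562.5ms @ 3/5 + 562.5ms (3/5)
3. 1125.0ms @ 6/5 + 562.5ms (3/5)
4. 1687.5ms @ 9/5 + 562.5ms (3/5)
5. 2250.0ms @ 12/5 + 562.5ms (3/5)
6. 2812.5ms @ 3 + 1406.25ms (3/2)
7. 4218.75ms @ 9/2 + 1406.25ms (3/2)
8. 5625.0ms @ 6 + 803.571ms (6/7)
9. 6428.571ms @ 48/7 + 401.786ms (3/7)
10. 6830.357ms @ 51/7 + 401.786ms (3/7)
11. 7232.143ms @ 54/7 + 401.786ms (3/7)
12. 7633.929ms @ 57/7 + 401.786ms (3/7)
13. 8035.714ms @ 60/7 + 401.786ms (3/7)
14. 8437.5ms @ 9 + 703.125ms (3/4)
15. 9140.625ms @ 39/4 + 703.125ms (3/4)
16. 9843.75ms @ 21/2 + 703.125ms (3/4)
17. 10546.875ms @ 45/4 + 703.125ms (3/4)

note 9 onset = 48/7b = 6428.571ms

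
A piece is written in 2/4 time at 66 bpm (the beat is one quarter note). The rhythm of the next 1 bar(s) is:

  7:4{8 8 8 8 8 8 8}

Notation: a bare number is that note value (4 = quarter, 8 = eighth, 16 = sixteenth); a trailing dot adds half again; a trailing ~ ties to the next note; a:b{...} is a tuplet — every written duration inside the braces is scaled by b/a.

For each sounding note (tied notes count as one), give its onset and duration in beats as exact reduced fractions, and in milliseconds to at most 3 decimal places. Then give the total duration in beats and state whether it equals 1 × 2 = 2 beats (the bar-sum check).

1) 0.0ms=0b +259.74ms=2/7b
2) 259.74ms=2/7b +259.74ms=2/7b
3) 519.481ms=4/7b +259.74ms=2/7b
4) 779.221ms=6/7b +259.74ms=2/7b
5) 1038.961ms=8/7b +259.74ms=2/7b
6) 1298.701ms=10/7b +259.74ms=2/7b
7) 1558.442ms=12/7b +259.74ms=2/7b
Σ=2b of 2 (66bpm 2/4) — PASS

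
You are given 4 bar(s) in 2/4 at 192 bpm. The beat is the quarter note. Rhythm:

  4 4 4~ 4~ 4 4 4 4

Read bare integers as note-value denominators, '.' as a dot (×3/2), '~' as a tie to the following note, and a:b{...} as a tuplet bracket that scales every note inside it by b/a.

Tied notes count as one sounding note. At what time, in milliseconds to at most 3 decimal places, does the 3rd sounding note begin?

note 3 onset = 2b = 625.0ms

1. 0.0ms @ 0 + 312.5ms (1)
2. 312.5ms @ 1 + 312.5ms (1)
3. 625.0ms @ 2 + 937.5ms (3)
4. 1562.5ms @ 5 + 312.5ms (1)
5. 1875.0ms @ 6 + 312.5ms (1)
6. 2187.5ms @ 7 + 312.5ms (1)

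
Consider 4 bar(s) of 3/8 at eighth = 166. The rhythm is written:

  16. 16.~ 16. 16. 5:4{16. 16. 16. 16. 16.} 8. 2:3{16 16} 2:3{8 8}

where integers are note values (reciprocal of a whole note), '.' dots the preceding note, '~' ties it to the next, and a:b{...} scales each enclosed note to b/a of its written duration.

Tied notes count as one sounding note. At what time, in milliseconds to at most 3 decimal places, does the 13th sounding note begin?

1. 0.0ms @ 0 + 271.084ms (3/4)
2. 271.084ms @ 3/4 + 542.169ms (3/2)
3. 813.253ms @ 9/4 + 271.084ms (3/4)
4. 1084.337ms @ 3 + 216.867ms (3/5)
5. 1301.205ms @ 18/5 + 216.867ms (3/5)
6. 1518.072ms @ 21/5 + 216.867ms (3/5)
7. 1734.94ms @ 24/5 + 216.867ms (3/5)
8. 1951.807ms @ 27/5 + 216.867ms (3/5)
9. 2168.675ms @ 6 + 542.169ms (3/2)
10. 2710.843ms @ 15/2 + 271.084ms (3/4)
11. 2981.928ms @ 33/4 + 271.084ms (3/4)
12. 3253.012ms @ 9 + 542.169ms (3/2)
13. 3795.181ms @ 21/2 + 542.169ms (3/2)

note 13 onset = 21/2b = 3795.181ms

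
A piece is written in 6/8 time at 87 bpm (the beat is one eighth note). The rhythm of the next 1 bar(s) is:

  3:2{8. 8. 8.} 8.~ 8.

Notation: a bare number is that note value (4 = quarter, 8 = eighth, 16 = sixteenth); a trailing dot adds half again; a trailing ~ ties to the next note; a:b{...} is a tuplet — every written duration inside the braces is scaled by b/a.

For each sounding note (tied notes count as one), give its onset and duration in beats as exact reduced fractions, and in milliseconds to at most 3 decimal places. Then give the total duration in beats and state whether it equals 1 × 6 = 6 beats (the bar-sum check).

1) 0.0ms=0b +689.655ms=1b
2) 689.655ms=1b +689.655ms=1b
3) 1379.31ms=2b +689.655ms=1b
4) 2068.966ms=3b +2068.966ms=3b
Σ=6b of 6 (87bpm 6/8) — PASS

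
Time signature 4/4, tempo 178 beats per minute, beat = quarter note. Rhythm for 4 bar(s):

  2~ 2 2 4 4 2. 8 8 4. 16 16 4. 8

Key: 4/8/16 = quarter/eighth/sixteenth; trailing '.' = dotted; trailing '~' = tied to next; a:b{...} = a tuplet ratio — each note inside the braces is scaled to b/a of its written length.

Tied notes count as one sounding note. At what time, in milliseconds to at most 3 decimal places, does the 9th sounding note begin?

note 9 onset = 27/2b = 4550.562ms

1. 0.0ms @ 0 + 1348.315ms (4)
2. 1348.315ms @ 4 + 674.157ms (2)
3. 2022.472ms @ 6 + 337.079ms (1)
4. 2359.551ms @ 7 + 337.079ms (1)
5. 2696.629ms @ 8 + 1011.236ms (3)
6. 3707.865ms @ 11 + 168.539ms (1/2)
7. 3876.404ms @ 23/2 + 168.539ms (1/2)
8. 4044.944ms @ 12 + 505.618ms (3/2)
9. 4550.562ms @ 27/2 + 84.27ms (1/4)
10. 4634.831ms @ 55/4 + 84.27ms (1/4)
11. 4719.101ms @ 14 + 505.618ms (3/2)
12. 5224.719ms @ 31/2 + 168.539ms (1/2)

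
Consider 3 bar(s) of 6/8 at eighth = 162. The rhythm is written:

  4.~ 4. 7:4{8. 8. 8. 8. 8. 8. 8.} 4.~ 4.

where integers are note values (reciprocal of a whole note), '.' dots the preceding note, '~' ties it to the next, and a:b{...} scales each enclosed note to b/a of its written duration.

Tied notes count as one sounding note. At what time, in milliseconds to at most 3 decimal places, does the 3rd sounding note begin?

note 3 onset = 48/7b = 2539.683ms

1. 0.0ms @ 0 + 2222.222ms (6)
2. 2222.222ms @ 6 + 317.46ms (6/7)
3. 2539.683ms @ 48/7 + 317.46ms (6/7)
4. 2857.143ms @ 54/7 + 317.46ms (6/7)
5. 3174.603ms @ 60/7 + 317.46ms (6/7)
6. 3492.063ms @ 66/7 + 317.46ms (6/7)
7. 3809.524ms @ 72/7 + 317.46ms (6/7)
8. 4126.984ms @ 78/7 + 317.46ms (6/7)
9. 4444.444ms @ 12 + 2222.222ms (6)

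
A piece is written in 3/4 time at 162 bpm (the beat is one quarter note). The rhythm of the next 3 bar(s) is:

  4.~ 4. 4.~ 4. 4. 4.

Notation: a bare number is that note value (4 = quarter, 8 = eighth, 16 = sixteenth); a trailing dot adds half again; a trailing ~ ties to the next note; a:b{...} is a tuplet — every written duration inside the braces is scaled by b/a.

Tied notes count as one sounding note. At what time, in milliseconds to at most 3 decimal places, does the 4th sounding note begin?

note 4 onset = 15/2b = 2777.778ms

1. 0.0ms @ 0 + 1111.111ms (3)
2. 1111.111ms @ 3 + 1111.111ms (3)
3. 2222.222ms @ 6 + 555.556ms (3/2)
4. 2777.778ms @ 15/2 + 555.556ms (3/2)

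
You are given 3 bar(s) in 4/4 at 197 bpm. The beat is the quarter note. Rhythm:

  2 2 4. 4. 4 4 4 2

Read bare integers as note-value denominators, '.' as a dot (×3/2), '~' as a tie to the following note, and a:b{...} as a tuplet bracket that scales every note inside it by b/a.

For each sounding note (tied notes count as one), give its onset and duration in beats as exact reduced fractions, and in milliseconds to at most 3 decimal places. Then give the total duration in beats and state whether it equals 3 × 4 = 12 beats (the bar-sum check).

1) 0.0ms=0b +609.137ms=2b
2) 609.137ms=2b +609.137ms=2b
3) 1218.274ms=4b +456.853ms=3/2b
4) 1675.127ms=11/2b +456.853ms=3/2b
5) 2131.98ms=7b +304.569ms=1b
6) 2436.548ms=8b +304.569ms=1b
7) 2741.117ms=9b +304.569ms=1b
8) 3045.685ms=10b +609.137ms=2b
Σ=12b of 12 (197bpm 4/4) — PASS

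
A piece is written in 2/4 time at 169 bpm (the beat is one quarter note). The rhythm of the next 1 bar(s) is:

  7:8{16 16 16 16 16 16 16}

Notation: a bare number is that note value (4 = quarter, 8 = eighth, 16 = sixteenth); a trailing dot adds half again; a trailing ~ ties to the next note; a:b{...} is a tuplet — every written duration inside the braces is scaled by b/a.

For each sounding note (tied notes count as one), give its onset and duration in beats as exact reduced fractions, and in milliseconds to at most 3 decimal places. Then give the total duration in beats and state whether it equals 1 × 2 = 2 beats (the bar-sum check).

1) 0.0ms=0b +101.437ms=2/7b
2) 101.437ms=2/7b +101.437ms=2/7b
3) 202.874ms=4/7b +101.437ms=2/7b
4) 304.311ms=6/7b +101.437ms=2/7b
5) 405.748ms=8/7b +101.437ms=2/7b
6) 507.185ms=10/7b +101.437ms=2/7b
7) 608.622ms=12/7b +101.437ms=2/7b
Σ=2b of 2 (169bpm 2/4) — PASS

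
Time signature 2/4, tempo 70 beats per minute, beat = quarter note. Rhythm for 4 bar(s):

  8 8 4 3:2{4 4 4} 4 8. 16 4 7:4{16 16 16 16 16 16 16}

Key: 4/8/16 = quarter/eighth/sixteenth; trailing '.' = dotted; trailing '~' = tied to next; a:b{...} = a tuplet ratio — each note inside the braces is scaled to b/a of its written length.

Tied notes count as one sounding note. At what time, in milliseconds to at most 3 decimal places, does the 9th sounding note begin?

1. 0.0ms @ 0 + 428.571ms (1/2)
2. 428.571ms @ 1/2 + 428.571ms (1/2)
3. 857.143ms @ 1 + 857.143ms (1)
4. 1714.286ms @ 2 + 571.429ms (2/3)
5. 2285.714ms @ 8/3 + 571.429ms (2/3)
6. 2857.143ms @ 10/3 + 571.429ms (2/3)
7. 3428.571ms @ 4 + 857.143ms (1)
8. 4285.714ms @ 5 + 642.857ms (3/4)
9. 4928.571ms @ 23/4 + 214.286ms (1/4)
10. 5142.857ms @ 6 + 857.143ms (1)
11. 6000.0ms @ 7 + 122.449ms (1/7)
12. 6122.449ms @ 50/7 + 122.449ms (1/7)
13. 6244.898ms @ 51/7 + 122.449ms (1/7)
14. 6367.347ms @ 52/7 + 122.449ms (1/7)
15. 6489.796ms @ 53/7 + 122.449ms (1/7)
16. 6612.245ms @ 54/7 + 122.449ms (1/7)
17. 6734.694ms @ 55/7 + 122.449ms (1/7)

note 9 onset = 23/4b = 4928.571ms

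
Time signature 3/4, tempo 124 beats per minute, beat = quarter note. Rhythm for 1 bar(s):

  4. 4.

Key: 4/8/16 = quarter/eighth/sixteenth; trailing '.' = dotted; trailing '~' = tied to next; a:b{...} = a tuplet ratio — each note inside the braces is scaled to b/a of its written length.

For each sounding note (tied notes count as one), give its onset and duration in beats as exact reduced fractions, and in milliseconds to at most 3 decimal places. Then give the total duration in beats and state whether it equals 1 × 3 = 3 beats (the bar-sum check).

1) 0.0ms=0b +725.806ms=3/2b
2) 725.806ms=3/2b +725.806ms=3/2b
Σ=3b of 3 (124bpm 3/4) — PASS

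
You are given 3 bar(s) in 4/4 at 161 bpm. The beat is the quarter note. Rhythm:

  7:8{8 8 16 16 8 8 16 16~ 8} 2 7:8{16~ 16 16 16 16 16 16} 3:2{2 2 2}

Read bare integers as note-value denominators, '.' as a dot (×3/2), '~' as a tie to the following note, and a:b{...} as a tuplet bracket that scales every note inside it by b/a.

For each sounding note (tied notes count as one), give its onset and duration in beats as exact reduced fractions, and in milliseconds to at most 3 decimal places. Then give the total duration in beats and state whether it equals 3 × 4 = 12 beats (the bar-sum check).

1) 0.0ms=0b +212.955ms=4/7b
2) 212.955ms=4/7b +212.955ms=4/7b
3) 425.909ms=8/7b +106.477ms=2/7b
4) 532.387ms=10/7b +106.477ms=2/7b
5) 638.864ms=12/7b +212.955ms=4/7b
6) 851.819ms=16/7b +212.955ms=4/7b
7) 1064.774ms=20/7b +106.477ms=2/7b
8) 1171.251ms=22/7b +319.432ms=6/7b
9) 1490.683ms=4b +745.342ms=2b
10) 2236.025ms=6b +212.955ms=4/7b
11) 2448.98ms=46/7b +106.477ms=2/7b
12) 2555.457ms=48/7b +106.477ms=2/7b
13) 2661.934ms=50/7b +106.477ms=2/7b
14) 2768.412ms=52/7b +106.477ms=2/7b
15) 2874.889ms=54/7b +106.477ms=2/7b
16) 2981.366ms=8b +496.894ms=4/3b
17) 3478.261ms=28/3b +496.894ms=4/3b
18) 3975.155ms=32/3b +496.894ms=4/3b
Σ=12b of 12 (161bpm 4/4) — PASS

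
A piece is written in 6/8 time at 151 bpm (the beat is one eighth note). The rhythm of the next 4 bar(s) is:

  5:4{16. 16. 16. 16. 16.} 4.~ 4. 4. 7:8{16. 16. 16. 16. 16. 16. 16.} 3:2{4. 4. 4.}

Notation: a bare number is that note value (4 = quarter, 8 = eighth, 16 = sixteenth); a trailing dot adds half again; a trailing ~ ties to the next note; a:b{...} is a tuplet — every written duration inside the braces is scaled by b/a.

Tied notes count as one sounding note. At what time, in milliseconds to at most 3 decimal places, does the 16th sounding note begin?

1. 0.0ms @ 0 + 238.411ms (3/5)
2. 238.411ms @ 3/5 + 238.411ms (3/5)
3. 476.821ms @ 6/5 + 238.411ms (3/5)
4. 715.232ms @ 9/5 + 238.411ms (3/5)
5. 953.642ms @ 12/5 + 238.411ms (3/5)
6. 1192.053ms @ 3 + 2384.106ms (6)
7. 3576.159ms @ 9 + 1192.053ms (3)
8. 4768.212ms @ 12 + 340.587ms (6/7)
9. 5108.798ms @ 90/7 + 340.587ms (6/7)
10. 5449.385ms @ 96/7 + 340.587ms (6/7)
11. 5789.972ms @ 102/7 + 340.587ms (6/7)
12. 6130.558ms @ 108/7 + 340.587ms (6/7)
13. 6471.145ms @ 114/7 + 340.587ms (6/7)
14. 6811.731ms @ 120/7 + 340.587ms (6/7)
15. 7152.318ms @ 18 + 794.702ms (2)
16. 7947.02ms @ 20 + 794.702ms (2)
17. 8741.722ms @ 22 + 794.702ms (2)

note 16 onset = 20b = 7947.02ms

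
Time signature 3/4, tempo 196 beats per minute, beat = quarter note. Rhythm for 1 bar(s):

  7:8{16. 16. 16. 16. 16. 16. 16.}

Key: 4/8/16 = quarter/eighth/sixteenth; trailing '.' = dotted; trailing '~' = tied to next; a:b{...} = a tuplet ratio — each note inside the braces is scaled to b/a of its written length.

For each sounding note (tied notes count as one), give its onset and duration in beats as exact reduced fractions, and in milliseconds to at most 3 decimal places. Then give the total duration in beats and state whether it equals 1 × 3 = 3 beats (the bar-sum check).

1) 0.0ms=0b +131.195ms=3/7b
2) 131.195ms=3/7b +131.195ms=3/7b
3) 262.391ms=6/7b +131.195ms=3/7b
4) 393.586ms=9/7b +131.195ms=3/7b
5) 524.781ms=12/7b +131.195ms=3/7b
6) 655.977ms=15/7b +131.195ms=3/7b
7) 787.172ms=18/7b +131.195ms=3/7b
Σ=3b of 3 (196bpm 3/4) — PASS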